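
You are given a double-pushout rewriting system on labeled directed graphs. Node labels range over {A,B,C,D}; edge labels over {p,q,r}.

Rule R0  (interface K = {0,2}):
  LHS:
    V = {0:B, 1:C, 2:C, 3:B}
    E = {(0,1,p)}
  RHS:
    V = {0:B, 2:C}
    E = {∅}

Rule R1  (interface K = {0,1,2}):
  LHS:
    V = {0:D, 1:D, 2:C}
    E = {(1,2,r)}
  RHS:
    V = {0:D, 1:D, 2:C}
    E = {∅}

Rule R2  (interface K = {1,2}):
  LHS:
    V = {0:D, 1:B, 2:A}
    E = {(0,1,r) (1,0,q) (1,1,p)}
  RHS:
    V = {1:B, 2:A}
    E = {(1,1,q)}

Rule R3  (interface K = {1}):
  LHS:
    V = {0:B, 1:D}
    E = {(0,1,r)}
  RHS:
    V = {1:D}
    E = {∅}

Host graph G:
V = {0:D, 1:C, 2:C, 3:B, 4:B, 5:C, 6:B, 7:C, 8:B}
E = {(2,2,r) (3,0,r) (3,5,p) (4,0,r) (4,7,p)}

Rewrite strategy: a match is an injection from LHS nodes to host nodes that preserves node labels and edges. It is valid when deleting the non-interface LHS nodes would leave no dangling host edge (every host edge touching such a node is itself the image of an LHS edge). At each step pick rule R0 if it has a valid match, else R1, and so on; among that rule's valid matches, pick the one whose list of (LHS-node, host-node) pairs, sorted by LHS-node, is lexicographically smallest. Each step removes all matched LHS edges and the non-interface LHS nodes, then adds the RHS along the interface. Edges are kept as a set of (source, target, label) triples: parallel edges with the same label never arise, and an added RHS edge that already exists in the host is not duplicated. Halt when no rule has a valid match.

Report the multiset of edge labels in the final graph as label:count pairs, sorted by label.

initial: |V|=9 |E|=5  E = 2-r->2 3-r->0 3-p->5 4-r->0 4-p->7
step 1: apply R0 at {0↦3, 1↦5, 2↦1, 3↦6}  → |V|=7 |E|=4  E = 2-r->2 3-r->0 4-r->0 4-p->7
step 2: apply R0 at {0↦4, 1↦7, 2↦1, 3↦8}  → |V|=5 |E|=3  E = 2-r->2 3-r->0 4-r->0
step 3: apply R3 at {0↦3, 1↦0}  → |V|=4 |E|=2  E = 2-r->2 4-r->0
step 4: apply R3 at {0↦4, 1↦0}  → |V|=3 |E|=1  E = 2-r->2
normal form: no rule applies after step 4
NF edges: [(2, 2, 'r')]

Answer: r:1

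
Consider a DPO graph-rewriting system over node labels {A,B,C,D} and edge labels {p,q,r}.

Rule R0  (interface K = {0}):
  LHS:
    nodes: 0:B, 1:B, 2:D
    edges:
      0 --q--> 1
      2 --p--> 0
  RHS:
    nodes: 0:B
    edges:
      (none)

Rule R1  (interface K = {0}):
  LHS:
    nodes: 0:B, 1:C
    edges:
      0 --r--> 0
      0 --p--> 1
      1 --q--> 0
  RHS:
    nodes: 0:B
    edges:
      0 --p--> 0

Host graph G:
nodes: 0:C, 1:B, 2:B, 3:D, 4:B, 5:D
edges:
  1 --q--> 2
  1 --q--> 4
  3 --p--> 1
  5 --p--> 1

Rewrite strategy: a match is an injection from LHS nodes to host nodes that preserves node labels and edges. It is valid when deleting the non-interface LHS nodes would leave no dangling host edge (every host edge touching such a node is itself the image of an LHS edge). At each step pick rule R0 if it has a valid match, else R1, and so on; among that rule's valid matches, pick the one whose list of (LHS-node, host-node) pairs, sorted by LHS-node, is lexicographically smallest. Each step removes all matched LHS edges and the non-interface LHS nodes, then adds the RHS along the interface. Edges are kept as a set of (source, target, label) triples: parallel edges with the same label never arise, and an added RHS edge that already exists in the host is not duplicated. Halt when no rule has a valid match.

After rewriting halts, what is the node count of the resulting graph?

initial: |V|=6 |E|=4  E = 1-q->2 1-q->4 3-p->1 5-p->1
step 1: apply R0 at {0↦1, 1↦2, 2↦3}  → |V|=4 |E|=2  E = 1-q->4 5-p->1
step 2: apply R0 at {0↦1, 1↦4, 2↦5}  → |V|=2 |E|=0  E = ∅
final graph: no rule applies after step 2
NF nodes: {0:C, 1:B}

Answer: 2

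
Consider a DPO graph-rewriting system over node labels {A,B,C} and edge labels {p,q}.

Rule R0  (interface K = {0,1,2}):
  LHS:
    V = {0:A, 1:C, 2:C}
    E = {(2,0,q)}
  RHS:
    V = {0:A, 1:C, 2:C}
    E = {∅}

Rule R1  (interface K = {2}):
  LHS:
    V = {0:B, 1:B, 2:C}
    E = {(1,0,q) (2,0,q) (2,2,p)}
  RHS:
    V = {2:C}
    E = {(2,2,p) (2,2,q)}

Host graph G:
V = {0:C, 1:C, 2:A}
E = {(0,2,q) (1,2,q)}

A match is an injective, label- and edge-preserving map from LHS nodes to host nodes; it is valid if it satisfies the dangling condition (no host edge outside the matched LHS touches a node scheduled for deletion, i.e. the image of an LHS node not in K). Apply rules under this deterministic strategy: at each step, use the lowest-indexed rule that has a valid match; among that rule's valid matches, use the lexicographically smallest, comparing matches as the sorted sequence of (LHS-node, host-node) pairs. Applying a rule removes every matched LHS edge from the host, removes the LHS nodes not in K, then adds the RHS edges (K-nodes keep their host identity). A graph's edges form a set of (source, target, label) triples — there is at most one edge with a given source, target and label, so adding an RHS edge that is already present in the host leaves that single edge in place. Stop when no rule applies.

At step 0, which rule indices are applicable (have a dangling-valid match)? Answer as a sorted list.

Answer: [R0]

Derivation:
R0: 2 valid matches — {0↦2, 1↦0, 2↦1}, {0↦2, 1↦1, 2↦0}
R1: no valid match — LHS pattern not found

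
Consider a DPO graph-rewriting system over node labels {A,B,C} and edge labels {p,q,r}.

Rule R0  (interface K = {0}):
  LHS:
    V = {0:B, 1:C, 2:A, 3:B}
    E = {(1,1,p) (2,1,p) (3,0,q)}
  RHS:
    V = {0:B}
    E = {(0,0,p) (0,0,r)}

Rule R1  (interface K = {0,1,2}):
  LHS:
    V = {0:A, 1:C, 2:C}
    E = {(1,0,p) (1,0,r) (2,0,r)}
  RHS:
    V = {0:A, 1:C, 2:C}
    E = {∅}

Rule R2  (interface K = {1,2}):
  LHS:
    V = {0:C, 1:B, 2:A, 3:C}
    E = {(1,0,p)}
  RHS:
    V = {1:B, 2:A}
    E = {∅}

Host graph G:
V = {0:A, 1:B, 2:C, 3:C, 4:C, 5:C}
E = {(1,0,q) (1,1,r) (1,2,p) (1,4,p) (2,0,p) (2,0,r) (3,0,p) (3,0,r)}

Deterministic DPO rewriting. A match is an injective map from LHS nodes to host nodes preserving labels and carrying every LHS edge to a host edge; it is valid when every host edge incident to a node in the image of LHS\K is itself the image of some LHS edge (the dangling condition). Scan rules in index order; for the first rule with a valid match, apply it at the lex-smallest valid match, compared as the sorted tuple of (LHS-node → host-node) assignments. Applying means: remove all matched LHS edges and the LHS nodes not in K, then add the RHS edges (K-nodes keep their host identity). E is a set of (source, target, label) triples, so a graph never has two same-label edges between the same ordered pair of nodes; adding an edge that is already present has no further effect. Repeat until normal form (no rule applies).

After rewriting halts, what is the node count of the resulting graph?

[0] host  ⇒  6 nodes, 8 edges  {1-q->0 1-r->1 1-p->2 1-p->4 2-p->0 2-r->0 3-p->0 3-r->0}
[1] R1 @ {0↦0, 1↦2, 2↦3}  ⇒  6 nodes, 5 edges  {1-q->0 1-r->1 1-p->2 1-p->4 3-p->0}
[2] R2 @ {0↦2, 1↦1, 2↦0, 3↦5}  ⇒  4 nodes, 4 edges  {1-q->0 1-r->1 1-p->4 3-p->0}
normal form: no rule applies after step 2
NF nodes: {0:A, 1:B, 3:C, 4:C}

Answer: 4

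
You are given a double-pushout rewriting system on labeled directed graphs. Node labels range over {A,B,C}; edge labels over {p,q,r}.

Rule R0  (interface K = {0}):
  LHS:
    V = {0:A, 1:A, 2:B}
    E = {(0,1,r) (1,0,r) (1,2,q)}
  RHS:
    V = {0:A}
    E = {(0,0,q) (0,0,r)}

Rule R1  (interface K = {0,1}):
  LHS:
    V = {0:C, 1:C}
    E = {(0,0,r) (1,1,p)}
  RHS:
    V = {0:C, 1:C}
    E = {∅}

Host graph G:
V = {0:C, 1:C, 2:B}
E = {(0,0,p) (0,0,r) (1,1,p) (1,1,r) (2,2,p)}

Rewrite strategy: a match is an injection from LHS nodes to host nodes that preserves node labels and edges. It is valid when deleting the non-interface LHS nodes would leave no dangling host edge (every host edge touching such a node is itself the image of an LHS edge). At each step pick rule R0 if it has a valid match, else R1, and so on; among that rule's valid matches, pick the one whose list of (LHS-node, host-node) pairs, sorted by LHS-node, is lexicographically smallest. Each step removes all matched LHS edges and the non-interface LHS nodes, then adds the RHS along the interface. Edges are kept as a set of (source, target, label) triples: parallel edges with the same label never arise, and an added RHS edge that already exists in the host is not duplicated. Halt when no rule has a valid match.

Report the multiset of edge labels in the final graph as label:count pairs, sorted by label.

Answer: p:1

Derivation:
start.  V:3 E:5  edges: 0-p->0 0-r->0 1-p->1 1-r->1 2-p->2
1. fire R1 via {0↦0, 1↦1}  →  V:3 E:3  edges: 0-p->0 1-r->1 2-p->2
2. fire R1 via {0↦1, 1↦0}  →  V:3 E:1  edges: 2-p->2
normal form: no rule applies after step 2
NF edges: [(2, 2, 'p')]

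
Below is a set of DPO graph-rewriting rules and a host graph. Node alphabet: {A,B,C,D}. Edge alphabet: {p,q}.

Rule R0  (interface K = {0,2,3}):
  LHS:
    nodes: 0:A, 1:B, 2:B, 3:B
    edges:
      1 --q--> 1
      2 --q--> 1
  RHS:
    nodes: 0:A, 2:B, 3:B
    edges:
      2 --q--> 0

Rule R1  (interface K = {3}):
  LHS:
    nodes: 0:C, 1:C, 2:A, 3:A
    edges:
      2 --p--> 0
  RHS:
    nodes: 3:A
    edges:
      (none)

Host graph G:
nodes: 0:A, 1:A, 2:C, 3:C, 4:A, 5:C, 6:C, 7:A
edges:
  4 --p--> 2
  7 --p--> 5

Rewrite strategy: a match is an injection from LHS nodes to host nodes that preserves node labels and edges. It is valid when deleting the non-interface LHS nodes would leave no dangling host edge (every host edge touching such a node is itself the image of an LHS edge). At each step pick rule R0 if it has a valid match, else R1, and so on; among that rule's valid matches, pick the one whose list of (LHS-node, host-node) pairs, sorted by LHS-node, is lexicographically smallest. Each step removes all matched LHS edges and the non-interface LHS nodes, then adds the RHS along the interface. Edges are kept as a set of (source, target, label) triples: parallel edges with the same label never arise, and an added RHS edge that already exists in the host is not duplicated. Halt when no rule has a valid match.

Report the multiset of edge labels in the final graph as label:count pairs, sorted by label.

Answer: (no edges)

Steps:
start.  V:8 E:2  edges: 4-p->2 7-p->5
1. fire R1 via {0↦2, 1↦3, 2↦4, 3↦0}  →  V:5 E:1  edges: 7-p->5
2. fire R1 via {0↦5, 1↦6, 2↦7, 3↦0}  →  V:2 E:0  edges: ∅
normal form: no rule applies after step 2
NF edges: []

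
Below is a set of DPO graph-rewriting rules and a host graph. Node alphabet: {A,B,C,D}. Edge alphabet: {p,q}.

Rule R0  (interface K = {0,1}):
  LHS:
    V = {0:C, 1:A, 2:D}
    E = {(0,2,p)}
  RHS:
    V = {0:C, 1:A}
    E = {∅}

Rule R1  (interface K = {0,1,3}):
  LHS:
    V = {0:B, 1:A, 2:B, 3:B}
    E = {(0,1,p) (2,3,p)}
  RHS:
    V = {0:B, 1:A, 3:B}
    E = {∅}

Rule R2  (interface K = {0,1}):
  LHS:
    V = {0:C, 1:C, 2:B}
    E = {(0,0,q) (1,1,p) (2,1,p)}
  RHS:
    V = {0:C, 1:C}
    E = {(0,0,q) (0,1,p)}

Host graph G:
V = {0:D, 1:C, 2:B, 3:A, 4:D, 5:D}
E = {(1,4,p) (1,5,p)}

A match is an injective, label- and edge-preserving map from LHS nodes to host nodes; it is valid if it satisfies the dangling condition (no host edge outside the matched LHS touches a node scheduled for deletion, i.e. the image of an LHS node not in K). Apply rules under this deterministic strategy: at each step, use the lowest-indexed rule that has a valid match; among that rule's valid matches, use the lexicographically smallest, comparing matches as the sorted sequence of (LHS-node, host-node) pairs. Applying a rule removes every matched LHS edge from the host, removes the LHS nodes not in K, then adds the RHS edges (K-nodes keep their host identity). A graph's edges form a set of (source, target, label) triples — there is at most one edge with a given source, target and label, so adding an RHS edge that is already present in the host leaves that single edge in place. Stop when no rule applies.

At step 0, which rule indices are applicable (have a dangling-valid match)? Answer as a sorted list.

Answer: [R0]

Steps:
R0: 2 valid matches — {0↦1, 1↦3, 2↦4}, {0↦1, 1↦3, 2↦5}
R1: no valid match — LHS pattern not found
R2: no valid match — LHS pattern not found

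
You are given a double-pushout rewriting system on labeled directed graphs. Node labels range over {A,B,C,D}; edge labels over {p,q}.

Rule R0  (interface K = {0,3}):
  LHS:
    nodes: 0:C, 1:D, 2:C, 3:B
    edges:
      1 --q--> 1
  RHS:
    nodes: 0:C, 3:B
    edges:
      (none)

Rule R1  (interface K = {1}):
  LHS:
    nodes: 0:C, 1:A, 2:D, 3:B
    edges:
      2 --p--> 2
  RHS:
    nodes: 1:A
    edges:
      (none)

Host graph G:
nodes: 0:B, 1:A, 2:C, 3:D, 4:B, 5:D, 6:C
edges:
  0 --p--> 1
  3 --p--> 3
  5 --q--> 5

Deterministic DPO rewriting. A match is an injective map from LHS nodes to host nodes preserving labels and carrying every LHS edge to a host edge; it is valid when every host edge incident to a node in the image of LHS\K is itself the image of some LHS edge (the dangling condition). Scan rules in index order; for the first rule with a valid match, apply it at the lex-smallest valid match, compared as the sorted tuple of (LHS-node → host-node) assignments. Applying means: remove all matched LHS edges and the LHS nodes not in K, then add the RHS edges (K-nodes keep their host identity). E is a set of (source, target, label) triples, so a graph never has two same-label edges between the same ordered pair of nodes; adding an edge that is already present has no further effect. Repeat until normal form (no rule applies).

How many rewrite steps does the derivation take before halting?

start.  V:7 E:3  edges: 0-p->1 3-p->3 5-q->5
1. fire R0 via {0↦2, 1↦5, 2↦6, 3↦0}  →  V:5 E:2  edges: 0-p->1 3-p->3
2. fire R1 via {0↦2, 1↦1, 2↦3, 3↦4}  →  V:2 E:1  edges: 0-p->1
final graph: no rule applies after step 2

Answer: 2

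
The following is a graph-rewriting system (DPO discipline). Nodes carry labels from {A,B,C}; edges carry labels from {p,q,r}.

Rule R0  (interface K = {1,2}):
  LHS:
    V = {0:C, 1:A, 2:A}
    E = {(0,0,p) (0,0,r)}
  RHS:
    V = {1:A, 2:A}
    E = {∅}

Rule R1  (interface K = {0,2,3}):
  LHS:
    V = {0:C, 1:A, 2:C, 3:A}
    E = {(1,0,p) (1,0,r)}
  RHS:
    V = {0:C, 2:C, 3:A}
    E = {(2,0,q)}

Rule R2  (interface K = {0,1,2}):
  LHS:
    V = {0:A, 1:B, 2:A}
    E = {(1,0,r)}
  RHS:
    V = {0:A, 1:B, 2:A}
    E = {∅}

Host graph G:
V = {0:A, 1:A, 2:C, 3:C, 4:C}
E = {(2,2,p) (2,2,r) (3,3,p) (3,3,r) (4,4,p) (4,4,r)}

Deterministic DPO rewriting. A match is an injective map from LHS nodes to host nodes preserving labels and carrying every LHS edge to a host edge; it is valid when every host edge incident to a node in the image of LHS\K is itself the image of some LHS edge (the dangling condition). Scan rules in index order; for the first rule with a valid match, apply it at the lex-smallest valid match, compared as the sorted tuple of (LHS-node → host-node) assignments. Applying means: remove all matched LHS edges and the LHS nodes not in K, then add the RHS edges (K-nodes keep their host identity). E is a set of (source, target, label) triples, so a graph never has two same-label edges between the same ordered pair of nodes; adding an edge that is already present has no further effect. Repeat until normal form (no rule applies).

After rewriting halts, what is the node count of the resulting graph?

start.  V:5 E:6  edges: 2-p->2 2-r->2 3-p->3 3-r->3 4-p->4 4-r->4
1. fire R0 via {0↦2, 1↦0, 2↦1}  →  V:4 E:4  edges: 3-p->3 3-r->3 4-p->4 4-r->4
2. fire R0 via {0↦3, 1↦0, 2↦1}  →  V:3 E:2  edges: 4-p->4 4-r->4
3. fire R0 via {0↦4, 1↦0, 2↦1}  →  V:2 E:0  edges: ∅
normal form: no rule applies after step 3
NF nodes: {0:A, 1:A}

Answer: 2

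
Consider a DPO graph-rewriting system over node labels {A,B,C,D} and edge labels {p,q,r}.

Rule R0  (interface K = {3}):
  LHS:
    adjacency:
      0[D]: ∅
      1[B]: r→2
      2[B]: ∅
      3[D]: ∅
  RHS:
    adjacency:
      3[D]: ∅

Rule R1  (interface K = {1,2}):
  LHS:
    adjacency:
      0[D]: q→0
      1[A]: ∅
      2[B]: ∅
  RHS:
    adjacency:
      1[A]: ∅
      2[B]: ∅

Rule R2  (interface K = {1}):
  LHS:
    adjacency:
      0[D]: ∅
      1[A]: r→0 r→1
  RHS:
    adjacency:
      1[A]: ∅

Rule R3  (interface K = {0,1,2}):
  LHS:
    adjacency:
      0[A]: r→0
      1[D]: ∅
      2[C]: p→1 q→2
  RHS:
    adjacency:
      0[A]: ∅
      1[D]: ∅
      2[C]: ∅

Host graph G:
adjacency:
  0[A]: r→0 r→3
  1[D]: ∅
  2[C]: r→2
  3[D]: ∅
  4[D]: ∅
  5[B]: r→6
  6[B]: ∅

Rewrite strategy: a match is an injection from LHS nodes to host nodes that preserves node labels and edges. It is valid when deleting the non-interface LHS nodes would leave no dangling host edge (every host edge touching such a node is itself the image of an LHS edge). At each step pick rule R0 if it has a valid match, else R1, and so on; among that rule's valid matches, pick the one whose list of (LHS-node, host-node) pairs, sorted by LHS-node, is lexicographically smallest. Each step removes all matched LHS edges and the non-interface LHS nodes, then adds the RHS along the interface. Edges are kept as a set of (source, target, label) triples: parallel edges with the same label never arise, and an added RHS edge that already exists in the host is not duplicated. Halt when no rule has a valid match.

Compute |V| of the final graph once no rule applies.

[0] host  ⇒  7 nodes, 4 edges  {0-r->0 0-r->3 2-r->2 5-r->6}
[1] R0 @ {0↦1, 1↦5, 2↦6, 3↦3}  ⇒  4 nodes, 3 edges  {0-r->0 0-r->3 2-r->2}
[2] R2 @ {0↦3, 1↦0}  ⇒  3 nodes, 1 edges  {2-r->2}
normal form: no rule applies after step 2
NF nodes: {0:A, 2:C, 4:D}

Answer: 3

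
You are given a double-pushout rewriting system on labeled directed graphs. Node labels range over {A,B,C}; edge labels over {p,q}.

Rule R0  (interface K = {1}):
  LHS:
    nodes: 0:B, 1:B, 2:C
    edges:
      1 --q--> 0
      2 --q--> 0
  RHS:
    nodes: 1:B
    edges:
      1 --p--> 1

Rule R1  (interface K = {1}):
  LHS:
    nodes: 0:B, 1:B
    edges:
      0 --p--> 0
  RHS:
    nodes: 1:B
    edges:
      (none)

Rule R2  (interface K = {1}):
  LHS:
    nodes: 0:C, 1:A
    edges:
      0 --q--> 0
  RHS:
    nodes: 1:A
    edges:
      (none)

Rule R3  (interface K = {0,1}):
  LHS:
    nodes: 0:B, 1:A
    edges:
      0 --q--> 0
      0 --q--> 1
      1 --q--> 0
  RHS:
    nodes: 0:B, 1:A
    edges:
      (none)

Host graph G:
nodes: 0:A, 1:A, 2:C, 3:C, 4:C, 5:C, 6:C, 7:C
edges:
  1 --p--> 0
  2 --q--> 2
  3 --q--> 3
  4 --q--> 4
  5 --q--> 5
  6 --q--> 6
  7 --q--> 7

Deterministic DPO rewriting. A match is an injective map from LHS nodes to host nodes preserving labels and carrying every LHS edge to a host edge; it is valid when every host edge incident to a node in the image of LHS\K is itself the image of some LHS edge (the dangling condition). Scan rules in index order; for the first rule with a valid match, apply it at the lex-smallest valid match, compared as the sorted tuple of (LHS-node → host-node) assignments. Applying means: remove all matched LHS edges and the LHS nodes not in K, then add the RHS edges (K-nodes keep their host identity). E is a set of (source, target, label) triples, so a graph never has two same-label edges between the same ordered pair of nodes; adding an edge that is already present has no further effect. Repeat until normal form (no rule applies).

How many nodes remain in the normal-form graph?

[0] host  ⇒  8 nodes, 7 edges  {1-p->0 2-q->2 3-q->3 4-q->4 5-q->5 6-q->6 7-q->7}
[1] R2 @ {0↦2, 1↦0}  ⇒  7 nodes, 6 edges  {1-p->0 3-q->3 4-q->4 5-q->5 6-q->6 7-q->7}
[2] R2 @ {0↦3, 1↦0}  ⇒  6 nodes, 5 edges  {1-p->0 4-q->4 5-q->5 6-q->6 7-q->7}
[3] R2 @ {0↦4, 1↦0}  ⇒  5 nodes, 4 edges  {1-p->0 5-q->5 6-q->6 7-q->7}
[4] R2 @ {0↦5, 1↦0}  ⇒  4 nodes, 3 edges  {1-p->0 6-q->6 7-q->7}
[5] R2 @ {0↦6, 1↦0}  ⇒  3 nodes, 2 edges  {1-p->0 7-q->7}
[6] R2 @ {0↦7, 1↦0}  ⇒  2 nodes, 1 edges  {1-p->0}
halt: no rule applies after step 6
NF nodes: {0:A, 1:A}

Answer: 2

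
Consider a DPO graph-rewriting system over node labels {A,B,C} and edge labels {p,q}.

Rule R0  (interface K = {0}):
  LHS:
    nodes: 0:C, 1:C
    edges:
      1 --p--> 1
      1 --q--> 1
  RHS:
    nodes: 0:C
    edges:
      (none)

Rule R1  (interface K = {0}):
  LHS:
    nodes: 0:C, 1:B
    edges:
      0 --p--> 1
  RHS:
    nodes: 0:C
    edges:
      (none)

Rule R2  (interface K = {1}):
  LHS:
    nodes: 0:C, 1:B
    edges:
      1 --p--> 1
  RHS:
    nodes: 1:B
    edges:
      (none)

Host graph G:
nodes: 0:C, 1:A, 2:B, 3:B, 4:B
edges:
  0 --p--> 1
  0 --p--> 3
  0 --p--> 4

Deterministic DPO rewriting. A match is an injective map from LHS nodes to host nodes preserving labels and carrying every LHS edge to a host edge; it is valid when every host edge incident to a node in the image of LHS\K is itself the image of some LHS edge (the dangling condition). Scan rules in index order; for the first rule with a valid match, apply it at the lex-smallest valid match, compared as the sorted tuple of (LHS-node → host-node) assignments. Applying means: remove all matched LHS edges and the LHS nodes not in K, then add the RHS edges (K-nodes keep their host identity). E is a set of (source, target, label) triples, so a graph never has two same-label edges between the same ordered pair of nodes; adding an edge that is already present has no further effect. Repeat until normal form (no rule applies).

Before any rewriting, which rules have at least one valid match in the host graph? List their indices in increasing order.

Answer: [R1]

Steps:
R0: no valid match — LHS pattern not found
R1: 2 valid matches — {0↦0, 1↦3}, {0↦0, 1↦4}
R2: no valid match — LHS pattern not found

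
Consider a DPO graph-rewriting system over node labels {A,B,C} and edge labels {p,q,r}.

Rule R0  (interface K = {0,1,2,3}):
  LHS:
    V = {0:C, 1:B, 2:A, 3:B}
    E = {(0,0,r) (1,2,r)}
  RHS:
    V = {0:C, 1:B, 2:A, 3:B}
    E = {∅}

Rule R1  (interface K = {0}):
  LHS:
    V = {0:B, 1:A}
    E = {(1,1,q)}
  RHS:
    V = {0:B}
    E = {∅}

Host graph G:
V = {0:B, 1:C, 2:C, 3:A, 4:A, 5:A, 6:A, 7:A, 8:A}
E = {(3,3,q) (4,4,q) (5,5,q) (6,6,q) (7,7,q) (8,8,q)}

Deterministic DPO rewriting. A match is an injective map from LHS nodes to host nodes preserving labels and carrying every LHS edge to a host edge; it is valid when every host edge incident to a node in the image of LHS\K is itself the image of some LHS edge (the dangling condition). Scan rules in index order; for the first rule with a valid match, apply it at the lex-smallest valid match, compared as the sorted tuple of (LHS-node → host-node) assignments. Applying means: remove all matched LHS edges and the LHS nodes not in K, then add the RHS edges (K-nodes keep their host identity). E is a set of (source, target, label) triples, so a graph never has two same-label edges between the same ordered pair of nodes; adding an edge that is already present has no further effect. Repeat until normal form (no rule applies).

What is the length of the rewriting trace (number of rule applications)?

[0] host  ⇒  9 nodes, 6 edges  {3-q->3 4-q->4 5-q->5 6-q->6 7-q->7 8-q->8}
[1] R1 @ {0↦0, 1↦3}  ⇒  8 nodes, 5 edges  {4-q->4 5-q->5 6-q->6 7-q->7 8-q->8}
[2] R1 @ {0↦0, 1↦4}  ⇒  7 nodes, 4 edges  {5-q->5 6-q->6 7-q->7 8-q->8}
[3] R1 @ {0↦0, 1↦5}  ⇒  6 nodes, 3 edges  {6-q->6 7-q->7 8-q->8}
[4] R1 @ {0↦0, 1↦6}  ⇒  5 nodes, 2 edges  {7-q->7 8-q->8}
[5] R1 @ {0↦0, 1↦7}  ⇒  4 nodes, 1 edges  {8-q->8}
[6] R1 @ {0↦0, 1↦8}  ⇒  3 nodes, 0 edges  {∅}
halt: no rule applies after step 6

Answer: 6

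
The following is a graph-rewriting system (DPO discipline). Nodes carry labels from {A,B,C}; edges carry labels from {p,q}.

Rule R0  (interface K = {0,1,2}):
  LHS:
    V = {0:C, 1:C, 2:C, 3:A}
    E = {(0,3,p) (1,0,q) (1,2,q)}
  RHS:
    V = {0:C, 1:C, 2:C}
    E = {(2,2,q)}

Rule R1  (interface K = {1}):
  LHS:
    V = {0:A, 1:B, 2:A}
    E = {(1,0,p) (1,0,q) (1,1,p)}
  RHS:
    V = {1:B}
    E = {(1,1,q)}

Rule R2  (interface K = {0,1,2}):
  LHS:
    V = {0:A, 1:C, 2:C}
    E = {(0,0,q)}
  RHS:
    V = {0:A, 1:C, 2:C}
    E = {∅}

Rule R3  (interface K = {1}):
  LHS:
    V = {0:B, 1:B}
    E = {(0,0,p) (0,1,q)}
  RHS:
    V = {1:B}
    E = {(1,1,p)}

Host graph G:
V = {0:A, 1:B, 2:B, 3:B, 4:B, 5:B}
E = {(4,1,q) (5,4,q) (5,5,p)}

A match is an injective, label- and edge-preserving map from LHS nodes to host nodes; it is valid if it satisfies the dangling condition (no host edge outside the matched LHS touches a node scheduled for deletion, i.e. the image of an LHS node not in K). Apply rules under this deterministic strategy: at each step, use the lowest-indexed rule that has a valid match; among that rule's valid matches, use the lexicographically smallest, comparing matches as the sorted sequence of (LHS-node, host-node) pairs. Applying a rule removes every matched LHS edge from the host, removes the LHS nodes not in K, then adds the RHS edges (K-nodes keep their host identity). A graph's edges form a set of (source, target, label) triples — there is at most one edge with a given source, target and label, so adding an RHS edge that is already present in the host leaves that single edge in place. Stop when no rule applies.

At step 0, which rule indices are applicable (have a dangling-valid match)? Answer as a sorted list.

Answer: [R3]

Steps:
R0: no valid match — LHS pattern not found
R1: no valid match — LHS pattern not found
R2: no valid match — LHS pattern not found
R3: 1 valid match — {0↦5, 1↦4}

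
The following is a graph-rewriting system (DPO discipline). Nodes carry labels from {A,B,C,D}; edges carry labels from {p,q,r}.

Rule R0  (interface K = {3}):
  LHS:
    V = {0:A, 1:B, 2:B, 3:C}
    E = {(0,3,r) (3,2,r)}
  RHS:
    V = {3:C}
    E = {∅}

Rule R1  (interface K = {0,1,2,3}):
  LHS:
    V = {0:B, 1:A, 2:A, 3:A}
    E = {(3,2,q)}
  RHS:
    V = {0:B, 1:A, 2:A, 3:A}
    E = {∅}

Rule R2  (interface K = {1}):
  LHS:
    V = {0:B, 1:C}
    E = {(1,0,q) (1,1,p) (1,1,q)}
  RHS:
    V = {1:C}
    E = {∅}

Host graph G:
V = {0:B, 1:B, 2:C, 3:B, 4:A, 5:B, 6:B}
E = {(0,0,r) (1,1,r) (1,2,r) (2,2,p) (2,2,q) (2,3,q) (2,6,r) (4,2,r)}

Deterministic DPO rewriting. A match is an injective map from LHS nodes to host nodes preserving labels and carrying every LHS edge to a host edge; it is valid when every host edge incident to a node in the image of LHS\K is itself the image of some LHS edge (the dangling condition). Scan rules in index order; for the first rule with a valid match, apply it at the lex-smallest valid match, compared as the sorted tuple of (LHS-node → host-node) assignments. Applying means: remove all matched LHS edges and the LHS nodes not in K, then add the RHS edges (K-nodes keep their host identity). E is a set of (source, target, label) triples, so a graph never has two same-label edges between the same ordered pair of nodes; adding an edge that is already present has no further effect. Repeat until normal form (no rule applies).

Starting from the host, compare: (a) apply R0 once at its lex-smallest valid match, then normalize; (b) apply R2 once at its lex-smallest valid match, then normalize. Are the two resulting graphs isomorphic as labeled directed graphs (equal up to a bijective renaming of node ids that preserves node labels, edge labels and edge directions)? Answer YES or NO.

branch R0-first: apply at {0↦4, 1↦5, 2↦6, 3↦2} → |E|=6, then 1 more step(s) → NF |V|=3 |E|=3 V={0:B, 1:B, 2:C} E=0-r->0 1-r->1 1-r->2
branch R2-first: apply at {0↦3, 1↦2} → |E|=5, then 1 more step(s) → NF |V|=3 |E|=3 V={0:B, 1:B, 2:C} E=0-r->0 1-r->1 1-r->2
graphs isomorphic (equal up to label-preserving node renaming)

Answer: YES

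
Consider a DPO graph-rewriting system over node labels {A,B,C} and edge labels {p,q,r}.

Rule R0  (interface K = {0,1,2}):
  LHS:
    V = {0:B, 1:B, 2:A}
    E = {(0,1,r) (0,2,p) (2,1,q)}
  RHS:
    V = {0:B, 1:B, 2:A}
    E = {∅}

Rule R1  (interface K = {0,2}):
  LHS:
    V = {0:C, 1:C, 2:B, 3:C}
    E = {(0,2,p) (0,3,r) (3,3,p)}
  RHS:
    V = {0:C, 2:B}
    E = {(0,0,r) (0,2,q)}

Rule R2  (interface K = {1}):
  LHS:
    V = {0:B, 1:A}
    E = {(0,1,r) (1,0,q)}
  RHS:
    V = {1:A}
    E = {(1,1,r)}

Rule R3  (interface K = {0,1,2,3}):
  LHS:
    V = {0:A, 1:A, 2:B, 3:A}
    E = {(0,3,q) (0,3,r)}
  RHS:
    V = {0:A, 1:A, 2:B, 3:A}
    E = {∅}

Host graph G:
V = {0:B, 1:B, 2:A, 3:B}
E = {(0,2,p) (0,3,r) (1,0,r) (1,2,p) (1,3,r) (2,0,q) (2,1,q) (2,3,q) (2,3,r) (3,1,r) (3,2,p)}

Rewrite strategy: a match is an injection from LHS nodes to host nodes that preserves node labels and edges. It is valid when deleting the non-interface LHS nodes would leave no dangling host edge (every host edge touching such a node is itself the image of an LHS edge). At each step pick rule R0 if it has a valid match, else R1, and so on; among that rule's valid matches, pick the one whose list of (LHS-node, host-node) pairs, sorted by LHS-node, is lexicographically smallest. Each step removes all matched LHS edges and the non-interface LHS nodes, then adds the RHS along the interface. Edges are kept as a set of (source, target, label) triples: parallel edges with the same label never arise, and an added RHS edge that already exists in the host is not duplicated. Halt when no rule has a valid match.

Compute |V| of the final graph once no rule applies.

initial: |V|=4 |E|=11  E = 0-p->2 0-r->3 1-r->0 1-p->2 1-r->3 2-q->0 2-q->1 2-q->3 2-r->3 3-r->1 3-p->2
step 1: apply R0 at {0↦0, 1↦3, 2↦2}  → |V|=4 |E|=8  E = 1-r->0 1-p->2 1-r->3 2-q->0 2-q->1 2-r->3 3-r->1 3-p->2
step 2: apply R0 at {0↦1, 1↦0, 2↦2}  → |V|=4 |E|=5  E = 1-r->3 2-q->1 2-r->3 3-r->1 3-p->2
step 3: apply R0 at {0↦3, 1↦1, 2↦2}  → |V|=4 |E|=2  E = 1-r->3 2-r->3
halt: no rule applies after step 3
NF nodes: {0:B, 1:B, 2:A, 3:B}

Answer: 4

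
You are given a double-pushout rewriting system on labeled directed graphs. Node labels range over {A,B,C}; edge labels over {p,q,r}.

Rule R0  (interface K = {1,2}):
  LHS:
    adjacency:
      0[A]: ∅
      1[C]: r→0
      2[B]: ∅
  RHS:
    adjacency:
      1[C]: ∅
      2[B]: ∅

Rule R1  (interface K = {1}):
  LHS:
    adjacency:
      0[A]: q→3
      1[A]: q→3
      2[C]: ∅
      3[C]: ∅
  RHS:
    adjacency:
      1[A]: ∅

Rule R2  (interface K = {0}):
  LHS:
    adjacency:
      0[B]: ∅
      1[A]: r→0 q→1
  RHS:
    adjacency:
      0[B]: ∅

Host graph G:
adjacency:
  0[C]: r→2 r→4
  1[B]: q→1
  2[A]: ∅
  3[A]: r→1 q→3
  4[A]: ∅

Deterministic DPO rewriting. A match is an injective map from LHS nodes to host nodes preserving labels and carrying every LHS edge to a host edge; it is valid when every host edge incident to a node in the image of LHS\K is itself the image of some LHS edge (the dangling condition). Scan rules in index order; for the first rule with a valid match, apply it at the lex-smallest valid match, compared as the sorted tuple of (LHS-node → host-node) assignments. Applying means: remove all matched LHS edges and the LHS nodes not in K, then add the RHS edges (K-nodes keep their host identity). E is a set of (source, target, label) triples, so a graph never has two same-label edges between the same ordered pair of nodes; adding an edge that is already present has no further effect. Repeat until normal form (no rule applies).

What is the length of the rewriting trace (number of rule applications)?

[0] host  ⇒  5 nodes, 5 edges  {0-r->2 0-r->4 1-q->1 3-r->1 3-q->3}
[1] R0 @ {0↦2, 1↦0, 2↦1}  ⇒  4 nodes, 4 edges  {0-r->4 1-q->1 3-r->1 3-q->3}
[2] R0 @ {0↦4, 1↦0, 2↦1}  ⇒  3 nodes, 3 edges  {1-q->1 3-r->1 3-q->3}
[3] R2 @ {0↦1, 1↦3}  ⇒  2 nodes, 1 edges  {1-q->1}
halt: no rule applies after step 3

Answer: 3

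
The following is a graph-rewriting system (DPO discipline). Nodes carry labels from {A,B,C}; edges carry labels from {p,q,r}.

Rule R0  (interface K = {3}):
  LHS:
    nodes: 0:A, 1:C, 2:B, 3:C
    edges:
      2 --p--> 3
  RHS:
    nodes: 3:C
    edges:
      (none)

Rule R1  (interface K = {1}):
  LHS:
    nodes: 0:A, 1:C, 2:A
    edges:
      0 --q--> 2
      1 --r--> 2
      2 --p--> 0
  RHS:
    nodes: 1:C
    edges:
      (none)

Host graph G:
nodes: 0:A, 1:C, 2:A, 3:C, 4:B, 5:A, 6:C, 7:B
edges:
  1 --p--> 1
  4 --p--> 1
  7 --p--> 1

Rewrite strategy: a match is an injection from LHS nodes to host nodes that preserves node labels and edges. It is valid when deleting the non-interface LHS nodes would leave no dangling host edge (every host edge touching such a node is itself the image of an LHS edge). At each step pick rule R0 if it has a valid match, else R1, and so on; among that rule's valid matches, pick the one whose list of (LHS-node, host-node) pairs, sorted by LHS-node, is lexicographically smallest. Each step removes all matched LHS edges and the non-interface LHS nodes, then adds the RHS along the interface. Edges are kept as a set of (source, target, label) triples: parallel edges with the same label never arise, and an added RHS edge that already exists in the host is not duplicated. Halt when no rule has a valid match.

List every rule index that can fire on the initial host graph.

R0: 12 valid matches — {0↦0, 1↦3, 2↦4, 3↦1}, {0↦0, 1↦3, 2↦7, 3↦1}, {0↦0, 1↦6, 2↦4, 3↦1} (+9 more)
R1: no valid match — LHS pattern not found

Answer: [R0]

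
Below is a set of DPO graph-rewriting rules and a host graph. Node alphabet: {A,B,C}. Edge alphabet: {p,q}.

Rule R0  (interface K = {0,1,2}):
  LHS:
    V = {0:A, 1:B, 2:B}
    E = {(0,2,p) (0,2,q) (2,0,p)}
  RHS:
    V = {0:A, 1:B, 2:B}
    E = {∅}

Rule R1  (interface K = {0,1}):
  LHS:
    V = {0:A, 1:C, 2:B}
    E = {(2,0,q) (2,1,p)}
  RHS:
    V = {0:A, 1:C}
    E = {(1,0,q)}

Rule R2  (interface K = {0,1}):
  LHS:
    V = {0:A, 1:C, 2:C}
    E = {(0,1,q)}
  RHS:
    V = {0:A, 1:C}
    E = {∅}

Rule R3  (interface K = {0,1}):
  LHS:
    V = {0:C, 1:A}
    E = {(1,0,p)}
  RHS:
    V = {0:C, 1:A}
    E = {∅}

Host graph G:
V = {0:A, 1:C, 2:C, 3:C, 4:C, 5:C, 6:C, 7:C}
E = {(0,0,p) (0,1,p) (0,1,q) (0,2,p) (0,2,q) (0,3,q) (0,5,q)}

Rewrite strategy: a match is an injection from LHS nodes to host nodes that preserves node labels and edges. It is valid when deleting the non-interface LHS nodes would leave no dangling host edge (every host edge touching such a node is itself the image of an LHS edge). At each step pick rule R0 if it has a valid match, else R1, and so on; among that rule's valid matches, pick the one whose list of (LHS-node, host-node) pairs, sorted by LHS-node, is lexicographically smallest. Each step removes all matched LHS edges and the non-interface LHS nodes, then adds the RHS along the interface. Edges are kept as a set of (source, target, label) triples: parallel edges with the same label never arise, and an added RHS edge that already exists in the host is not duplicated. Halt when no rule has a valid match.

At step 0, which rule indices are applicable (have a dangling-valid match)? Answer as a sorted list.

R0: no valid match — LHS pattern not found
R1: no valid match — LHS pattern not found
R2: 12 valid matches — {0↦0, 1↦1, 2↦4}, {0↦0, 1↦1, 2↦6}, {0↦0, 1↦1, 2↦7} (+9 more)
R3: 2 valid matches — {0↦1, 1↦0}, {0↦2, 1↦0}

Answer: [R2,R3]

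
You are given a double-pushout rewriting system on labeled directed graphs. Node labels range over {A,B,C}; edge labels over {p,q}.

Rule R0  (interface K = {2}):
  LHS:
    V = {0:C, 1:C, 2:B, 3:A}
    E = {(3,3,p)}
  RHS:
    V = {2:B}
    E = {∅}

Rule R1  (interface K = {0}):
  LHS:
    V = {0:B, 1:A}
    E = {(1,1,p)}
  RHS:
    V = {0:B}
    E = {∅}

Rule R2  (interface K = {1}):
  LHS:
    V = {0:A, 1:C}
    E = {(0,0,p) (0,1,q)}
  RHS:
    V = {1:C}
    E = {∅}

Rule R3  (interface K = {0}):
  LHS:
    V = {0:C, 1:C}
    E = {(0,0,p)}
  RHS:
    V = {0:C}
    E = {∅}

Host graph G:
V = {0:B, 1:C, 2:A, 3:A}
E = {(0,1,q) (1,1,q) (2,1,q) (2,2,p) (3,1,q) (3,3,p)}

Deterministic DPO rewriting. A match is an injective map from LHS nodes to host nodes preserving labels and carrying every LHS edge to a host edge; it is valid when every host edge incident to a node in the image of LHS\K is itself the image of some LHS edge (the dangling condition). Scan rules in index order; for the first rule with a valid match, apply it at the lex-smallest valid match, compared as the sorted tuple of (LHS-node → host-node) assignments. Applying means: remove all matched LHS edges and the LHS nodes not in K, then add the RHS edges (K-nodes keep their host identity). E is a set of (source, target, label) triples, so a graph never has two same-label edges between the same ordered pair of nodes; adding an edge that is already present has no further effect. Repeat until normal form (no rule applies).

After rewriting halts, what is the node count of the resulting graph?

Answer: 2

Rewrite trace:
initial: |V|=4 |E|=6  E = 0-q->1 1-q->1 2-q->1 2-p->2 3-q->1 3-p->3
step 1: apply R2 at {0↦2, 1↦1}  → |V|=3 |E|=4  E = 0-q->1 1-q->1 3-q->1 3-p->3
step 2: apply R2 at {0↦3, 1↦1}  → |V|=2 |E|=2  E = 0-q->1 1-q->1
normal form: no rule applies after step 2
NF nodes: {0:B, 1:C}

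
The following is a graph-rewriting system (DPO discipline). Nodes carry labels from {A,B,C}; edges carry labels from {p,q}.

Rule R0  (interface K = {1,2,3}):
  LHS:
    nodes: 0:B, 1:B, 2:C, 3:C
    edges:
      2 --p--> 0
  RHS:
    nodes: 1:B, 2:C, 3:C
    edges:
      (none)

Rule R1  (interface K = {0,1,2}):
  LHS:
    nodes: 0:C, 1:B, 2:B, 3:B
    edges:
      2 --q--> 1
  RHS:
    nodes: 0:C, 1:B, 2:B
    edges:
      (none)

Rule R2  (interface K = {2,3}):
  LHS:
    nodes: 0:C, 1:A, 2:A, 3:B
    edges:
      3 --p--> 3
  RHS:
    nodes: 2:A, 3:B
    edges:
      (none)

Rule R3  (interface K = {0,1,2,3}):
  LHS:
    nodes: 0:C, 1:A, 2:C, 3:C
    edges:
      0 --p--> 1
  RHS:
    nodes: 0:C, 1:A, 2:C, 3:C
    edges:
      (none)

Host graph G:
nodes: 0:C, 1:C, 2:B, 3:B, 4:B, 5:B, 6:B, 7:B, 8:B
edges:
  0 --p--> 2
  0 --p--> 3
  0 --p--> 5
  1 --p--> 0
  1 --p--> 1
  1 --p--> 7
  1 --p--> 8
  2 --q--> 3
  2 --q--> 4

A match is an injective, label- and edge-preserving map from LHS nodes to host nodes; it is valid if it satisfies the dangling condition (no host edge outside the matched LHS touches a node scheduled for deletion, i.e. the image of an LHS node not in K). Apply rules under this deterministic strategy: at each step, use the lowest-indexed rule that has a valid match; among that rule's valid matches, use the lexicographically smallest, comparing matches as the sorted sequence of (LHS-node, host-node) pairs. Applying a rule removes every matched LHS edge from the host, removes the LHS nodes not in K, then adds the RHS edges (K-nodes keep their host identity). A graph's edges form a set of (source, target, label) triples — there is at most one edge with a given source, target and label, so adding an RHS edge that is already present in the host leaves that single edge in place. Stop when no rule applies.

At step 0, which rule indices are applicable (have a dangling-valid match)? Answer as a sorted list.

R0: 18 valid matches — {0↦5, 1↦2, 2↦0, 3↦1}, {0↦5, 1↦3, 2↦0, 3↦1}, {0↦5, 1↦4, 2↦0, 3↦1} (+15 more)
R1: 4 valid matches — {0↦0, 1↦3, 2↦2, 3↦6}, {0↦0, 1↦4, 2↦2, 3↦6}, {0↦1, 1↦3, 2↦2, 3↦6} (+1 more)
R2: no valid match — LHS pattern not found
R3: no valid match — LHS pattern not found

Answer: [R0,R1]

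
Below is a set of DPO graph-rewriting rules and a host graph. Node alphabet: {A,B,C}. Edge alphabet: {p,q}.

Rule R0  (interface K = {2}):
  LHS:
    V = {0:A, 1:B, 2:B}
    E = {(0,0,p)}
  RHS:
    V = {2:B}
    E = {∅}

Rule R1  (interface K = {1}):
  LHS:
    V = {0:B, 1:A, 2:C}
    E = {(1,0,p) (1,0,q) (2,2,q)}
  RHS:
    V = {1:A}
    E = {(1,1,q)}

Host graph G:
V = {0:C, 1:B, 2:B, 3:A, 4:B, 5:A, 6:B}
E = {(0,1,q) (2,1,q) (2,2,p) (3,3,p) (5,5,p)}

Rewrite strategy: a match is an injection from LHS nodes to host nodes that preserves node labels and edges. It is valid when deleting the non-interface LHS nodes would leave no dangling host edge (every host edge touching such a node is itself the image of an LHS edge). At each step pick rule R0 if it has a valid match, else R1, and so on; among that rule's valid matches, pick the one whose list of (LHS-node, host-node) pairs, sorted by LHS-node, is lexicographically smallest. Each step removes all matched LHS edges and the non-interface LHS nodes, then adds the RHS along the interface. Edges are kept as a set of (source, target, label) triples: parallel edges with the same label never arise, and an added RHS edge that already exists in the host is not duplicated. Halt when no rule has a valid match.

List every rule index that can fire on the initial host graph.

R0: 12 valid matches — {0↦3, 1↦4, 2↦1}, {0↦3, 1↦4, 2↦2}, {0↦3, 1↦4, 2↦6} (+9 more)
R1: no valid match — LHS pattern not found

Answer: [R0]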